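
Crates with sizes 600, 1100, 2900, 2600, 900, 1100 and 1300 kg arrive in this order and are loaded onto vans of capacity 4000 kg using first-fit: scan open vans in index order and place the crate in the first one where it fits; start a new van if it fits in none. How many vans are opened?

3

  600 → van 1 (new)  [load 600/4000]
  1100 → van 1  [load 1700/4000]
  2900 → van 2 (new)  [load 2900/4000]
  2600 → van 3 (new)  [load 2600/4000]
  900 → van 1  [load 2600/4000]
  1100 → van 1  [load 3700/4000]
  1300 → van 3  [load 3900/4000]
3 vans opened.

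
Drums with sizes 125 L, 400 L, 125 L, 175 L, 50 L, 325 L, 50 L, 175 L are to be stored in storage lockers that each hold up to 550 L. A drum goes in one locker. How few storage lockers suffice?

3

Total = 400 + 325 + 175 + 175 + 125 + 125 + 50 + 50 = 1425 L.
Lower bound: ⌈1425/550⌉ = 3 storage lockers.
A packing using 3 storage lockers:
  locker 1: 400 + 125 = 525
  locker 2: 325 + 175 + 50 = 550
  locker 3: 175 + 125 + 50 = 350
This matches the lower bound, so 3 is optimal.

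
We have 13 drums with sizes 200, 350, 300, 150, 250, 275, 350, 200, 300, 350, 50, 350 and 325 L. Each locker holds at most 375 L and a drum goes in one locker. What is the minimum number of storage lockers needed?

Total = 350 + 350 + 350 + 350 + 325 + 300 + 300 + 275 + 250 + 200 + 200 + 150 + 50 = 3450 L.
Lower bound: ⌈3450/375⌉ = 10 storage lockers.
Also, 11 drums each exceed 375/2 L, and no two of those can share a locker, so at least 11 storage lockers are needed.
A packing using 11 storage lockers:
  locker 1: 350 = 350
  locker 2: 350 = 350
  locker 3: 350 = 350
  locker 4: 350 = 350
  locker 5: 325 + 50 = 375
  locker 6: 300 = 300
  locker 7: 300 = 300
  locker 8: 275 = 275
  locker 9: 250 = 250
  locker 10: 200 + 150 = 350
  locker 11: 200 = 200
This matches the lower bound, so 11 is optimal.

11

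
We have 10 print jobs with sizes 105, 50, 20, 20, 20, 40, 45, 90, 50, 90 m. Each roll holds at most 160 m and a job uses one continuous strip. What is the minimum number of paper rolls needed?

4

Total = 105 + 90 + 90 + 50 + 50 + 45 + 40 + 20 + 20 + 20 = 530 m.
Lower bound: ⌈530/160⌉ = 4 paper rolls.
A packing using 4 paper rolls:
  roll 1: 105 + 50 = 155
  roll 2: 90 + 50 + 20 = 160
  roll 3: 90 + 45 + 20 = 155
  roll 4: 40 + 20 = 60
This matches the lower bound, so 4 is optimal.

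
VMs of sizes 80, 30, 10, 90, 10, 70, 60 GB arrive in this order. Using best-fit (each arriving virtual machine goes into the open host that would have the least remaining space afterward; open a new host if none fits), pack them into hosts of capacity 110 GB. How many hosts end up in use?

4

  80 → host 1 (new)  [load 80/110]
  30 → host 1  [load 110/110]
  10 → host 2 (new)  [load 10/110]
  90 → host 2  [load 100/110]
  10 → host 2  [load 110/110]
  70 → host 3 (new)  [load 70/110]
  60 → host 4 (new)  [load 60/110]
4 hosts opened.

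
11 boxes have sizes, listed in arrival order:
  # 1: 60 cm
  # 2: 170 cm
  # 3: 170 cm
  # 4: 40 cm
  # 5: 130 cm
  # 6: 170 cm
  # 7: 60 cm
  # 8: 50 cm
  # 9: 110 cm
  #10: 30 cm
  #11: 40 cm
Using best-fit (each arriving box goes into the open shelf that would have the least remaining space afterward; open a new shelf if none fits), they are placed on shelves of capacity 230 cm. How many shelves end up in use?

  60 → shelf 1 (new)  [load 60/230]
  170 → shelf 1  [load 230/230]
  170 → shelf 2 (new)  [load 170/230]
  40 → shelf 2  [load 210/230]
  130 → shelf 3 (new)  [load 130/230]
  170 → shelf 4 (new)  [load 170/230]
  60 → shelf 4  [load 230/230]
  50 → shelf 3  [load 180/230]
  110 → shelf 5 (new)  [load 110/230]
  30 → shelf 3  [load 210/230]
  40 → shelf 5  [load 150/230]
5 shelves opened.

5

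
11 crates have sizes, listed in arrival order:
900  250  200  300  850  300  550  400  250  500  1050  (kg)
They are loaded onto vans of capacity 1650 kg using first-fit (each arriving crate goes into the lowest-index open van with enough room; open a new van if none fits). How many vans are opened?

  900 → van 1 (new)  [load 900/1650]
  250 → van 1  [load 1150/1650]
  200 → van 1  [load 1350/1650]
  300 → van 1  [load 1650/1650]
  850 → van 2 (new)  [load 850/1650]
  300 → van 2  [load 1150/1650]
  550 → van 3 (new)  [load 550/1650]
  400 → van 2  [load 1550/1650]
  250 → van 3  [load 800/1650]
  500 → van 3  [load 1300/1650]
  1050 → van 4 (new)  [load 1050/1650]
4 vans opened.

4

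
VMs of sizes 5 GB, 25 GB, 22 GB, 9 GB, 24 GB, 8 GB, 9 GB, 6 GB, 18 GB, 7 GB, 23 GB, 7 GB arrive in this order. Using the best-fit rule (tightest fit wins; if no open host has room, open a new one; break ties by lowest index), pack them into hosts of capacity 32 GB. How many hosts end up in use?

  5 → host 1 (new)  [load 5/32]
  25 → host 1  [load 30/32]
  22 → host 2 (new)  [load 22/32]
  9 → host 2  [load 31/32]
  24 → host 3 (new)  [load 24/32]
  8 → host 3  [load 32/32]
  9 → host 4 (new)  [load 9/32]
  6 → host 4  [load 15/32]
  18 → host 5 (new)  [load 18/32]
  7 → host 5  [load 25/32]
  23 → host 6 (new)  [load 23/32]
  7 → host 5  [load 32/32]
6 hosts opened.

6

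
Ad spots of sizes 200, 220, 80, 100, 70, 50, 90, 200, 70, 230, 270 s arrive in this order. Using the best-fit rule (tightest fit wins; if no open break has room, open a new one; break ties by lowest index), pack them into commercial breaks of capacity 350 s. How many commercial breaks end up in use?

6

  200 → break 1 (new)  [load 200/350]
  220 → break 2 (new)  [load 220/350]
  80 → break 2  [load 300/350]
  100 → break 1  [load 300/350]
  70 → break 3 (new)  [load 70/350]
  50 → break 1  [load 350/350]
  90 → break 3  [load 160/350]
  200 → break 4 (new)  [load 200/350]
  70 → break 4  [load 270/350]
  230 → break 5 (new)  [load 230/350]
  270 → break 6 (new)  [load 270/350]
6 commercial breaks opened.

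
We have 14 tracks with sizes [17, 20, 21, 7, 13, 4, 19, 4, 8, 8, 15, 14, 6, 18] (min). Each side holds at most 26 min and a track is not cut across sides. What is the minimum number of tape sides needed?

Total = 21 + 20 + 19 + 18 + 17 + 15 + 14 + 13 + 8 + 8 + 7 + 6 + 4 + 4 = 174 min.
Lower bound: ⌈174/26⌉ = 7 tape sides.
A packing using 8 tape sides:
  side 1: 21 + 4 = 25
  side 2: 20 + 6 = 26
  side 3: 19 + 7 = 26
  side 4: 18 + 8 = 26
  side 5: 17 + 8 = 25
  side 6: 15 + 4 = 19
  side 7: 14 = 14
  side 8: 13 = 13
No arrangement into 7 tape sides stays within capacity, so 8 is optimal.

8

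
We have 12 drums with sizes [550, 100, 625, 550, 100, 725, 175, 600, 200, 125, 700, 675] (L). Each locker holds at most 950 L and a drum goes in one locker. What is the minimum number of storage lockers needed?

7

Total = 725 + 700 + 675 + 625 + 600 + 550 + 550 + 200 + 175 + 125 + 100 + 100 = 5125 L.
Lower bound: ⌈5125/950⌉ = 6 storage lockers.
Also, 7 drums each exceed 475 L, and no two of those can share a locker, so at least 7 storage lockers are needed.
A packing using 7 storage lockers:
  locker 1: 725 + 200 = 925
  locker 2: 700 + 175 = 875
  locker 3: 675 + 125 + 100 = 900
  locker 4: 625 + 100 = 725
  locker 5: 600 = 600
  locker 6: 550 = 550
  locker 7: 550 = 550
This matches the lower bound, so 7 is optimal.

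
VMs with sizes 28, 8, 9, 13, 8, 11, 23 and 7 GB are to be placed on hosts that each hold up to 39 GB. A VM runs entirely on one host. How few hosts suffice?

Total = 28 + 23 + 13 + 11 + 9 + 8 + 8 + 7 = 107 GB.
Lower bound: ⌈107/39⌉ = 3 hosts.
A packing using 3 hosts:
  host 1: 28 + 11 = 39
  host 2: 23 + 13 = 36
  host 3: 9 + 8 + 8 + 7 = 32
This matches the lower bound, so 3 is optimal.

3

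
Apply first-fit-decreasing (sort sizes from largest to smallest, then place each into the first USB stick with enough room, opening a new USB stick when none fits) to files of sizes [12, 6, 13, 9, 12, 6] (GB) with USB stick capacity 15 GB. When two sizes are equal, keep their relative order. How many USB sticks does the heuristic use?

5

Sorted descending: 13, 12, 12, 9, 6, 6.
  13 → USB stick 1 (new)  [load 13/15]
  12 → USB stick 2 (new)  [load 12/15]
  12 → USB stick 3 (new)  [load 12/15]
  9 → USB stick 4 (new)  [load 9/15]
  6 → USB stick 4  [load 15/15]
  6 → USB stick 5 (new)  [load 6/15]
5 USB sticks opened.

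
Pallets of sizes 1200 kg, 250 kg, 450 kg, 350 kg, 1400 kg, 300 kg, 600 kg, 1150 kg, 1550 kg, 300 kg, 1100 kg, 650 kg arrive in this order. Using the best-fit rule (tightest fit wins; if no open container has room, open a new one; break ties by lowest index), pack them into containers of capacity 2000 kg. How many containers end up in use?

5

  1200 → container 1 (new)  [load 1200/2000]
  250 → container 1  [load 1450/2000]
  450 → container 1  [load 1900/2000]
  350 → container 2 (new)  [load 350/2000]
  1400 → container 2  [load 1750/2000]
  300 → container 3 (new)  [load 300/2000]
  600 → container 3  [load 900/2000]
  1150 → container 4 (new)  [load 1150/2000]
  1550 → container 5 (new)  [load 1550/2000]
  300 → container 5  [load 1850/2000]
  1100 → container 3  [load 2000/2000]
  650 → container 4  [load 1800/2000]
5 containers opened.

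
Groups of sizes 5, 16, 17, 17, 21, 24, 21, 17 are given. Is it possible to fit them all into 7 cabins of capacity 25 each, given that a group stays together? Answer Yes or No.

A valid assignment using 7 cabins:
  cabin 1: 24 = 24
  cabin 2: 21 = 21
  cabin 3: 21 = 21
  cabin 4: 17 + 5 = 22
  cabin 5: 17 = 17
  cabin 6: 17 = 17
  cabin 7: 16 = 16
Every load is within 25, so 7 cabins suffice.

Yes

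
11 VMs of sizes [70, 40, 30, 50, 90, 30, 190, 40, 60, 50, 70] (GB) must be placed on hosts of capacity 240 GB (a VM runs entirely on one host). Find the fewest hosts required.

3

Total = 190 + 90 + 70 + 70 + 60 + 50 + 50 + 40 + 40 + 30 + 30 = 720 GB.
Lower bound: ⌈720/240⌉ = 3 hosts.
A packing using 3 hosts:
  host 1: 190 + 50 = 240
  host 2: 90 + 70 + 50 + 30 = 240
  host 3: 70 + 60 + 40 + 40 + 30 = 240
This matches the lower bound, so 3 is optimal.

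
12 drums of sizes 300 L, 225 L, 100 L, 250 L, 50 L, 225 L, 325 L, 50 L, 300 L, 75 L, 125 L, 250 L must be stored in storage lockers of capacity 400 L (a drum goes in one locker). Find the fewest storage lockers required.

Total = 325 + 300 + 300 + 250 + 250 + 225 + 225 + 125 + 100 + 75 + 50 + 50 = 2275 L.
Lower bound: ⌈2275/400⌉ = 6 storage lockers.
Also, 7 drums each exceed 200 L, and no two of those can share a locker, so at least 7 storage lockers are needed.
A packing using 7 storage lockers:
  locker 1: 325 + 75 = 400
  locker 2: 300 + 100 = 400
  locker 3: 300 + 50 + 50 = 400
  locker 4: 250 + 125 = 375
  locker 5: 250 = 250
  locker 6: 225 = 225
  locker 7: 225 = 225
This matches the lower bound, so 7 is optimal.

7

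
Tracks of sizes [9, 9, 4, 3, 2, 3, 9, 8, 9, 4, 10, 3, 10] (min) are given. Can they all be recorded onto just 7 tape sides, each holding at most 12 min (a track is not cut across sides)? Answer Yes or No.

Total = 83 min; ⌈83/12⌉ = 7.
The bound of 7 does not rule out 7, but exhaustive search shows no assignment into 7 tape sides of capacity 12 min exists — the minimum is 8.

No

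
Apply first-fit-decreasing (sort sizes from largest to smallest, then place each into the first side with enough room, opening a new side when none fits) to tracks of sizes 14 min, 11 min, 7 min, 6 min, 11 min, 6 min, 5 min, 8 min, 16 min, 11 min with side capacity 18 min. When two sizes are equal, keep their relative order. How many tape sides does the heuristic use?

6

Sorted descending: 16, 14, 11, 11, 11, 8, 7, 6, 6, 5.
  16 → side 1 (new)  [load 16/18]
  14 → side 2 (new)  [load 14/18]
  11 → side 3 (new)  [load 11/18]
  11 → side 4 (new)  [load 11/18]
  11 → side 5 (new)  [load 11/18]
  8 → side 6 (new)  [load 8/18]
  7 → side 3  [load 18/18]
  6 → side 4  [load 17/18]
  6 → side 5  [load 17/18]
  5 → side 6  [load 13/18]
6 tape sides opened.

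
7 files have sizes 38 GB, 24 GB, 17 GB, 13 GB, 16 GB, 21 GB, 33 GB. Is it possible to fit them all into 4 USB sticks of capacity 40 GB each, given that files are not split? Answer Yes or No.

Total = 162 GB; ⌈162/40⌉ = 5.
At least 5 USB sticks are required, but only 4 are allowed.

No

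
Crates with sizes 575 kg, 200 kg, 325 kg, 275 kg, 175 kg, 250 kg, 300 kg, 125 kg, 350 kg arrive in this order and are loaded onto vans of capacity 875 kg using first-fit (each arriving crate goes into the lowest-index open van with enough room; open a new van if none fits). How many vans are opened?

  575 → van 1 (new)  [load 575/875]
  200 → van 1  [load 775/875]
  325 → van 2 (new)  [load 325/875]
  275 → van 2  [load 600/875]
  175 → van 2  [load 775/875]
  250 → van 3 (new)  [load 250/875]
  300 → van 3  [load 550/875]
  125 → van 3  [load 675/875]
  350 → van 4 (new)  [load 350/875]
4 vans opened.

4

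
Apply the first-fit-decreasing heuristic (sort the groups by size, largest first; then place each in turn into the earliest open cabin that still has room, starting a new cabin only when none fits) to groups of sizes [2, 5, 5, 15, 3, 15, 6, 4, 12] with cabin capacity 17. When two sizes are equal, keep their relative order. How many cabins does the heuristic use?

Sorted descending: 15, 15, 12, 6, 5, 5, 4, 3, 2.
  15 → cabin 1 (new)  [load 15/17]
  15 → cabin 2 (new)  [load 15/17]
  12 → cabin 3 (new)  [load 12/17]
  6 → cabin 4 (new)  [load 6/17]
  5 → cabin 3  [load 17/17]
  5 → cabin 4  [load 11/17]
  4 → cabin 4  [load 15/17]
  3 → cabin 5 (new)  [load 3/17]
  2 → cabin 1  [load 17/17]
5 cabins opened.

5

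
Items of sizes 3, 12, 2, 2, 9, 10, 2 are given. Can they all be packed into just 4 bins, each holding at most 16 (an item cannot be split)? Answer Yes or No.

Yes

A valid assignment using 3 bins:
  bin 1: 12 + 3 = 15
  bin 2: 10 + 2 + 2 + 2 = 16
  bin 3: 9 = 9
That uses only 3 ≤ 4, so 4 bins are enough.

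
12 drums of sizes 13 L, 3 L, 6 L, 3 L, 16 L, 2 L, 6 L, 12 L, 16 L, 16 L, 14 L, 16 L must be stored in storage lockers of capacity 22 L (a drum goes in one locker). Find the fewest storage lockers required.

7

Total = 16 + 16 + 16 + 16 + 14 + 13 + 12 + 6 + 6 + 3 + 3 + 2 = 123 L.
Lower bound: ⌈123/22⌉ = 6 storage lockers.
Also, 7 drums each exceed 11 L, and no two of those can share a locker, so at least 7 storage lockers are needed.
A packing using 7 storage lockers:
  locker 1: 16 + 6 = 22
  locker 2: 16 + 6 = 22
  locker 3: 16 + 3 + 3 = 22
  locker 4: 16 + 2 = 18
  locker 5: 14 = 14
  locker 6: 13 = 13
  locker 7: 12 = 12
This matches the lower bound, so 7 is optimal.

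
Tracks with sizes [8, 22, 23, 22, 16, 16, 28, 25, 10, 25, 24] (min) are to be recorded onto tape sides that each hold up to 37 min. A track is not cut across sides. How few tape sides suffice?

8

Total = 28 + 25 + 25 + 24 + 23 + 22 + 22 + 16 + 16 + 10 + 8 = 219 min.
Lower bound: ⌈219/37⌉ = 6 tape sides.
Also, 7 tracks each exceed 37/2 min, and no two of those can share a side, so at least 7 tape sides are needed.
A packing using 8 tape sides:
  side 1: 28 + 8 = 36
  side 2: 25 + 10 = 35
  side 3: 25 = 25
  side 4: 24 = 24
  side 5: 23 = 23
  side 6: 22 = 22
  side 7: 22 = 22
  side 8: 16 + 16 = 32
No arrangement into 7 tape sides stays within capacity, so 8 is optimal.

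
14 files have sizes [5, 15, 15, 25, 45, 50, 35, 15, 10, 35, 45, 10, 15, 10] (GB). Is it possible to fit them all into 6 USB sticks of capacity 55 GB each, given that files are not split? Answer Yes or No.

Total = 330 GB; ⌈330/55⌉ = 6.
The bound of 6 does not rule out 6, but exhaustive search shows no assignment into 6 USB sticks of capacity 55 GB exists — the minimum is 7.

No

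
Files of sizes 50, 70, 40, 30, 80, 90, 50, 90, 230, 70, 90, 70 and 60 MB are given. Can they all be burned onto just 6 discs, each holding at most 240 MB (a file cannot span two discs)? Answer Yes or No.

Yes

A valid assignment using 5 discs:
  disc 1: 230 = 230
  disc 2: 90 + 90 + 60 = 240
  disc 3: 90 + 80 + 70 = 240
  disc 4: 70 + 70 + 50 + 50 = 240
  disc 5: 40 + 30 = 70
That uses only 5 ≤ 6, so 6 discs are enough.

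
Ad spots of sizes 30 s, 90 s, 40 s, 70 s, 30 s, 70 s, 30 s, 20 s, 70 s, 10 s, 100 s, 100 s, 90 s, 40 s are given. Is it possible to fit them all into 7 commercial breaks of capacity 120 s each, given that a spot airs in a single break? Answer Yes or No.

A valid assignment using 7 commercial breaks:
  break 1: 100 + 20 = 120
  break 2: 100 + 10 = 110
  break 3: 90 + 30 = 120
  break 4: 90 + 30 = 120
  break 5: 70 + 40 = 110
  break 6: 70 + 40 = 110
  break 7: 70 + 30 = 100
Every load is within 120 s, so 7 commercial breaks suffice.

Yes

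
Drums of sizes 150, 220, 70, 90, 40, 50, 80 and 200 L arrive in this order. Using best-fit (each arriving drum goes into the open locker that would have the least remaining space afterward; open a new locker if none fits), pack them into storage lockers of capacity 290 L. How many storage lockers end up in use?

4

  150 → locker 1 (new)  [load 150/290]
  220 → locker 2 (new)  [load 220/290]
  70 → locker 2  [load 290/290]
  90 → locker 1  [load 240/290]
  40 → locker 1  [load 280/290]
  50 → locker 3 (new)  [load 50/290]
  80 → locker 3  [load 130/290]
  200 → locker 4 (new)  [load 200/290]
4 storage lockers opened.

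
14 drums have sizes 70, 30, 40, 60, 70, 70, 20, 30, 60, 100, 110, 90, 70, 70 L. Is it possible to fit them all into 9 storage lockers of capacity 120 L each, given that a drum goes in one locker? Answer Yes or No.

Yes

A valid assignment using 9 storage lockers:
  locker 1: 110 = 110
  locker 2: 100 + 20 = 120
  locker 3: 90 + 30 = 120
  locker 4: 70 + 40 = 110
  locker 5: 70 + 30 = 100
  locker 6: 70 = 70
  locker 7: 70 = 70
  locker 8: 70 = 70
  locker 9: 60 + 60 = 120
Every load is within 120 L, so 9 storage lockers suffice.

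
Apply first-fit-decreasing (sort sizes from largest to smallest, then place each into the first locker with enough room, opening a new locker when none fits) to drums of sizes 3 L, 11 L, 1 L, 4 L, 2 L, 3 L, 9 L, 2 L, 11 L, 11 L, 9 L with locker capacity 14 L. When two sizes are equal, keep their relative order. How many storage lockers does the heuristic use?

Sorted descending: 11, 11, 11, 9, 9, 4, 3, 3, 2, 2, 1.
  11 → locker 1 (new)  [load 11/14]
  11 → locker 2 (new)  [load 11/14]
  11 → locker 3 (new)  [load 11/14]
  9 → locker 4 (new)  [load 9/14]
  9 → locker 5 (new)  [load 9/14]
  4 → locker 4  [load 13/14]
  3 → locker 1  [load 14/14]
  3 → locker 2  [load 14/14]
  2 → locker 3  [load 13/14]
  2 → locker 5  [load 11/14]
  1 → locker 3  [load 14/14]
5 storage lockers opened.

5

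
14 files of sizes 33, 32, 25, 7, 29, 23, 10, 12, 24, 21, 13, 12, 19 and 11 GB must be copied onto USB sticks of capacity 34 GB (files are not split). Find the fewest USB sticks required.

9

Total = 33 + 32 + 29 + 25 + 24 + 23 + 21 + 19 + 13 + 12 + 12 + 11 + 10 + 7 = 271 GB.
Lower bound: ⌈271/34⌉ = 8 USB sticks.
A packing using 9 USB sticks:
  USB stick 1: 33 = 33
  USB stick 2: 32 = 32
  USB stick 3: 29 = 29
  USB stick 4: 25 + 7 = 32
  USB stick 5: 24 + 10 = 34
  USB stick 6: 23 + 11 = 34
  USB stick 7: 21 + 13 = 34
  USB stick 8: 19 + 12 = 31
  USB stick 9: 12 = 12
No arrangement into 8 USB sticks stays within capacity, so 9 is optimal.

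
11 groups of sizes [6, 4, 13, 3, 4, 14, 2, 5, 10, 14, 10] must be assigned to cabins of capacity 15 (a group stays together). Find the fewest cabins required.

Total = 14 + 14 + 13 + 10 + 10 + 6 + 5 + 4 + 4 + 3 + 2 = 85.
Lower bound: ⌈85/15⌉ = 6 cabins.
A packing using 6 cabins:
  cabin 1: 14 = 14
  cabin 2: 14 = 14
  cabin 3: 13 + 2 = 15
  cabin 4: 10 + 5 = 15
  cabin 5: 10 + 4 = 14
  cabin 6: 6 + 4 + 3 = 13
This matches the lower bound, so 6 is optimal.

6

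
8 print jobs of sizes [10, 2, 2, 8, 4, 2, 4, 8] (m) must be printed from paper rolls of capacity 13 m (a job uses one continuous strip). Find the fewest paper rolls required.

4

Total = 10 + 8 + 8 + 4 + 4 + 2 + 2 + 2 = 40 m.
Lower bound: ⌈40/13⌉ = 4 paper rolls.
A packing using 4 paper rolls:
  roll 1: 10 + 2 = 12
  roll 2: 8 + 4 = 12
  roll 3: 8 + 4 = 12
  roll 4: 2 + 2 = 4
This matches the lower bound, so 4 is optimal.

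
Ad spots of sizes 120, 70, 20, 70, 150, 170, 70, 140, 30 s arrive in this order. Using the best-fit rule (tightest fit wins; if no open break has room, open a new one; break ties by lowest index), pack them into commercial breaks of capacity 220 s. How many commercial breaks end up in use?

  120 → break 1 (new)  [load 120/220]
  70 → break 1  [load 190/220]
  20 → break 1  [load 210/220]
  70 → break 2 (new)  [load 70/220]
  150 → break 2  [load 220/220]
  170 → break 3 (new)  [load 170/220]
  70 → break 4 (new)  [load 70/220]
  140 → break 4  [load 210/220]
  30 → break 3  [load 200/220]
4 commercial breaks opened.

4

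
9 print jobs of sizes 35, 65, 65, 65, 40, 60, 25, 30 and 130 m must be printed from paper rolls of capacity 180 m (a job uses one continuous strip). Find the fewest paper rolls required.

Total = 130 + 65 + 65 + 65 + 60 + 40 + 35 + 30 + 25 = 515 m.
Lower bound: ⌈515/180⌉ = 3 paper rolls.
A packing using 3 paper rolls:
  roll 1: 130 + 40 = 170
  roll 2: 65 + 65 + 35 = 165
  roll 3: 65 + 60 + 30 + 25 = 180
This matches the lower bound, so 3 is optimal.

3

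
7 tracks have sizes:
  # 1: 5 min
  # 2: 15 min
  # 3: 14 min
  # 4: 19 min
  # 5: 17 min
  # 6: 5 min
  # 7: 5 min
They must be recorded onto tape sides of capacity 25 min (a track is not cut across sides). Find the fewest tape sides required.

4

Total = 19 + 17 + 15 + 14 + 5 + 5 + 5 = 80 min.
Lower bound: ⌈80/25⌉ = 4 tape sides.
A packing using 4 tape sides:
  side 1: 19 + 5 = 24
  side 2: 17 + 5 = 22
  side 3: 15 + 5 = 20
  side 4: 14 = 14
This matches the lower bound, so 4 is optimal.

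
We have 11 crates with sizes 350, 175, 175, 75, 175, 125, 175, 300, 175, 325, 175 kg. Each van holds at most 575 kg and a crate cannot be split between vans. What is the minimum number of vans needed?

5

Total = 350 + 325 + 300 + 175 + 175 + 175 + 175 + 175 + 175 + 125 + 75 = 2225 kg.
Lower bound: ⌈2225/575⌉ = 4 vans.
A packing using 5 vans:
  van 1: 350 + 175 = 525
  van 2: 325 + 175 + 75 = 575
  van 3: 300 + 175 = 475
  van 4: 175 + 175 + 175 = 525
  van 5: 125 = 125
No arrangement into 4 vans stays within capacity, so 5 is optimal.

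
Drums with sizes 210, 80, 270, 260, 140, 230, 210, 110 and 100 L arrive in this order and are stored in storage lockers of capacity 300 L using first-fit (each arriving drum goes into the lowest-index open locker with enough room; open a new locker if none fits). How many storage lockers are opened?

7

  210 → locker 1 (new)  [load 210/300]
  80 → locker 1  [load 290/300]
  270 → locker 2 (new)  [load 270/300]
  260 → locker 3 (new)  [load 260/300]
  140 → locker 4 (new)  [load 140/300]
  230 → locker 5 (new)  [load 230/300]
  210 → locker 6 (new)  [load 210/300]
  110 → locker 4  [load 250/300]
  100 → locker 7 (new)  [load 100/300]
7 storage lockers opened.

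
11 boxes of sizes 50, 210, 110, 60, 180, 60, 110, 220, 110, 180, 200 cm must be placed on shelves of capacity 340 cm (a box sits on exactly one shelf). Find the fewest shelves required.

5

Total = 220 + 210 + 200 + 180 + 180 + 110 + 110 + 110 + 60 + 60 + 50 = 1490 cm.
Lower bound: ⌈1490/340⌉ = 5 shelves.
A packing using 5 shelves:
  shelf 1: 220 + 110 = 330
  shelf 2: 210 + 110 = 320
  shelf 3: 200 + 110 = 310
  shelf 4: 180 + 60 + 60 = 300
  shelf 5: 180 + 50 = 230
This matches the lower bound, so 5 is optimal.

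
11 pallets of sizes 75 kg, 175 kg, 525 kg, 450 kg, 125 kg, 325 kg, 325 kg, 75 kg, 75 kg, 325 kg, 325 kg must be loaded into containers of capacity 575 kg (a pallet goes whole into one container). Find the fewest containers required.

Total = 525 + 450 + 325 + 325 + 325 + 325 + 175 + 125 + 75 + 75 + 75 = 2800 kg.
Lower bound: ⌈2800/575⌉ = 5 containers.
Also, 6 pallets each exceed 575/2 kg, and no two of those can share a container, so at least 6 containers are needed.
A packing using 6 containers:
  container 1: 525 = 525
  container 2: 450 + 125 = 575
  container 3: 325 + 175 + 75 = 575
  container 4: 325 + 75 + 75 = 475
  container 5: 325 = 325
  container 6: 325 = 325
This matches the lower bound, so 6 is optimal.

6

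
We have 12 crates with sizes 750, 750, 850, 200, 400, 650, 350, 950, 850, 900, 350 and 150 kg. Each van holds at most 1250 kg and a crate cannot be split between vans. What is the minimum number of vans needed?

Total = 950 + 900 + 850 + 850 + 750 + 750 + 650 + 400 + 350 + 350 + 200 + 150 = 7150 kg.
Lower bound: ⌈7150/1250⌉ = 6 vans.
Also, 7 crates each exceed 625 kg, and no two of those can share a van, so at least 7 vans are needed.
A packing using 7 vans:
  van 1: 950 + 200 = 1150
  van 2: 900 + 350 = 1250
  van 3: 850 + 400 = 1250
  van 4: 850 + 350 = 1200
  van 5: 750 + 150 = 900
  van 6: 750 = 750
  van 7: 650 = 650
This matches the lower bound, so 7 is optimal.

7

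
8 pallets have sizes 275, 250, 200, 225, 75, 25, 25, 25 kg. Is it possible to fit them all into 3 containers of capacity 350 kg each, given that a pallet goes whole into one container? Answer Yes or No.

No

Total = 1100 kg; ⌈1100/350⌉ = 4.
At least 4 containers are required, but only 3 are allowed.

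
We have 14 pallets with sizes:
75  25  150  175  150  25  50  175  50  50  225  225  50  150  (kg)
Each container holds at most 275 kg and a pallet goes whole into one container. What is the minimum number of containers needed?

7

Total = 225 + 225 + 175 + 175 + 150 + 150 + 150 + 75 + 50 + 50 + 50 + 50 + 25 + 25 = 1575 kg.
Lower bound: ⌈1575/275⌉ = 6 containers.
Also, 7 pallets each exceed 275/2 kg, and no two of those can share a container, so at least 7 containers are needed.
A packing using 7 containers:
  container 1: 225 + 50 = 275
  container 2: 225 + 50 = 275
  container 3: 175 + 75 + 25 = 275
  container 4: 175 + 50 + 50 = 275
  container 5: 150 + 25 = 175
  container 6: 150 = 150
  container 7: 150 = 150
This matches the lower bound, so 7 is optimal.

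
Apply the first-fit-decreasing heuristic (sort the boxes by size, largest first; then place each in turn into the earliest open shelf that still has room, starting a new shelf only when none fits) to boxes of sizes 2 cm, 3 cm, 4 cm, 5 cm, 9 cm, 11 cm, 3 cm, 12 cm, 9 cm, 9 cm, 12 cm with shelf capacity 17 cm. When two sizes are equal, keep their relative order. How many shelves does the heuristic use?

6

Sorted descending: 12, 12, 11, 9, 9, 9, 5, 4, 3, 3, 2.
  12 → shelf 1 (new)  [load 12/17]
  12 → shelf 2 (new)  [load 12/17]
  11 → shelf 3 (new)  [load 11/17]
  9 → shelf 4 (new)  [load 9/17]
  9 → shelf 5 (new)  [load 9/17]
  9 → shelf 6 (new)  [load 9/17]
  5 → shelf 1  [load 17/17]
  4 → shelf 2  [load 16/17]
  3 → shelf 3  [load 14/17]
  3 → shelf 3  [load 17/17]
  2 → shelf 4  [load 11/17]
6 shelves opened.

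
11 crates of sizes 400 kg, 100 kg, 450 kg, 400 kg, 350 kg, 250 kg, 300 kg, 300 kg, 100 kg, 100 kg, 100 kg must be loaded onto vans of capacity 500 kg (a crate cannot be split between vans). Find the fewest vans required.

Total = 450 + 400 + 400 + 350 + 300 + 300 + 250 + 100 + 100 + 100 + 100 = 2850 kg.
Lower bound: ⌈2850/500⌉ = 6 vans.
A packing using 7 vans:
  van 1: 450 = 450
  van 2: 400 + 100 = 500
  van 3: 400 + 100 = 500
  van 4: 350 + 100 = 450
  van 5: 300 + 100 = 400
  van 6: 300 = 300
  van 7: 250 = 250
No arrangement into 6 vans stays within capacity, so 7 is optimal.

7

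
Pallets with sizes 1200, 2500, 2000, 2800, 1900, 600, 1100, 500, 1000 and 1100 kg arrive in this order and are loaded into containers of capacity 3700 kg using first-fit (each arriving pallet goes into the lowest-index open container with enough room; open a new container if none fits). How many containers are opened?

  1200 → container 1 (new)  [load 1200/3700]
  2500 → container 1  [load 3700/3700]
  2000 → container 2 (new)  [load 2000/3700]
  2800 → container 3 (new)  [load 2800/3700]
  1900 → container 4 (new)  [load 1900/3700]
  600 → container 2  [load 2600/3700]
  1100 → container 2  [load 3700/3700]
  500 → container 3  [load 3300/3700]
  1000 → container 4  [load 2900/3700]
  1100 → container 5 (new)  [load 1100/3700]
5 containers opened.

5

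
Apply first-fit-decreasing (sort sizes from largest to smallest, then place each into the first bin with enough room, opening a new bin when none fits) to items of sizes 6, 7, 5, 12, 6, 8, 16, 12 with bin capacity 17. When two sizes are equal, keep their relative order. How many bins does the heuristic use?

Sorted descending: 16, 12, 12, 8, 7, 6, 6, 5.
  16 → bin 1 (new)  [load 16/17]
  12 → bin 2 (new)  [load 12/17]
  12 → bin 3 (new)  [load 12/17]
  8 → bin 4 (new)  [load 8/17]
  7 → bin 4  [load 15/17]
  6 → bin 5 (new)  [load 6/17]
  6 → bin 5  [load 12/17]
  5 → bin 2  [load 17/17]
5 bins opened.

5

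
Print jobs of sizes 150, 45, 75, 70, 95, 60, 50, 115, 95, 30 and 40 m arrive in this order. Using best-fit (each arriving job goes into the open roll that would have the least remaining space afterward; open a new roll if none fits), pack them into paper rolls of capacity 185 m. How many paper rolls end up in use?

  150 → roll 1 (new)  [load 150/185]
  45 → roll 2 (new)  [load 45/185]
  75 → roll 2  [load 120/185]
  70 → roll 3 (new)  [load 70/185]
  95 → roll 3  [load 165/185]
  60 → roll 2  [load 180/185]
  50 → roll 4 (new)  [load 50/185]
  115 → roll 4  [load 165/185]
  95 → roll 5 (new)  [load 95/185]
  30 → roll 1  [load 180/185]
  40 → roll 5  [load 135/185]
5 paper rolls opened.

5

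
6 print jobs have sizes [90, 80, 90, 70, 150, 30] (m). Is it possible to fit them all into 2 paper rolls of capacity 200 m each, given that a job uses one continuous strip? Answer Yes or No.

No

Total = 510 m; ⌈510/200⌉ = 3.
At least 3 paper rolls are required, but only 2 are allowed.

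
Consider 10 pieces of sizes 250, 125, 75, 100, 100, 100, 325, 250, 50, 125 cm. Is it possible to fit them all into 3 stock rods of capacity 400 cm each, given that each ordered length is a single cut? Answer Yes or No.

No

Total = 1500 cm; ⌈1500/400⌉ = 4.
At least 4 stock rods are required, but only 3 are allowed.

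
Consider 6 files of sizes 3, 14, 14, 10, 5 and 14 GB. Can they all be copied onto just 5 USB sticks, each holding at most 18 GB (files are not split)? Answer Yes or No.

Yes

A valid assignment using 4 USB sticks:
  USB stick 1: 14 + 3 = 17
  USB stick 2: 14 = 14
  USB stick 3: 14 = 14
  USB stick 4: 10 + 5 = 15
That uses only 4 ≤ 5, so 5 USB sticks are enough.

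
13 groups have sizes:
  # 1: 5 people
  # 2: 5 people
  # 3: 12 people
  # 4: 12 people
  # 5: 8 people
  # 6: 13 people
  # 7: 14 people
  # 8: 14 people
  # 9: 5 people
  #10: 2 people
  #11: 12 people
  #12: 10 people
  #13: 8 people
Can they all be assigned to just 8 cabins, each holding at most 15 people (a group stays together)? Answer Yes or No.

Total = 120 people; ⌈120/15⌉ = 8.
9 groups each exceed half the capacity and cannot share a cabin, forcing at least 9 cabins.
At least 9 cabins are required, but only 8 are allowed.

No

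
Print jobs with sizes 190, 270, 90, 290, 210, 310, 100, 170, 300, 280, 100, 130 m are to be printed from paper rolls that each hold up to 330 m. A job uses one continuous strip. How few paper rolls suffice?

9

Total = 310 + 300 + 290 + 280 + 270 + 210 + 190 + 170 + 130 + 100 + 100 + 90 = 2440 m.
Lower bound: ⌈2440/330⌉ = 8 paper rolls.
A packing using 9 paper rolls:
  roll 1: 310 = 310
  roll 2: 300 = 300
  roll 3: 290 = 290
  roll 4: 280 = 280
  roll 5: 270 = 270
  roll 6: 210 + 100 = 310
  roll 7: 190 + 130 = 320
  roll 8: 170 + 100 = 270
  roll 9: 90 = 90
No arrangement into 8 paper rolls stays within capacity, so 9 is optimal.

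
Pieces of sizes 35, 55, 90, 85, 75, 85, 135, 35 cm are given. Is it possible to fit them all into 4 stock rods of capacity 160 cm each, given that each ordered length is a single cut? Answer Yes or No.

Yes

A valid assignment using 4 stock rods:
  stock rod 1: 135 = 135
  stock rod 2: 90 + 55 = 145
  stock rod 3: 85 + 75 = 160
  stock rod 4: 85 + 35 + 35 = 155
Every load is within 160 cm, so 4 stock rods suffice.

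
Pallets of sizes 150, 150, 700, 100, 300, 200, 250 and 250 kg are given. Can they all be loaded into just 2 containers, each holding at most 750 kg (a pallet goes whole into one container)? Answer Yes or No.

No

Total = 2100 kg; ⌈2100/750⌉ = 3.
At least 3 containers are required, but only 2 are allowed.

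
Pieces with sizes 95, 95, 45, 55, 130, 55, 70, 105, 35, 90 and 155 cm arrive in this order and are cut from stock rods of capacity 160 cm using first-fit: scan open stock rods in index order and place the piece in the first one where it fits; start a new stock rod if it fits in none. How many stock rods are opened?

  95 → stock rod 1 (new)  [load 95/160]
  95 → stock rod 2 (new)  [load 95/160]
  45 → stock rod 1  [load 140/160]
  55 → stock rod 2  [load 150/160]
  130 → stock rod 3 (new)  [load 130/160]
  55 → stock rod 4 (new)  [load 55/160]
  70 → stock rod 4  [load 125/160]
  105 → stock rod 5 (new)  [load 105/160]
  35 → stock rod 4  [load 160/160]
  90 → stock rod 6 (new)  [load 90/160]
  155 → stock rod 7 (new)  [load 155/160]
7 stock rods opened.

7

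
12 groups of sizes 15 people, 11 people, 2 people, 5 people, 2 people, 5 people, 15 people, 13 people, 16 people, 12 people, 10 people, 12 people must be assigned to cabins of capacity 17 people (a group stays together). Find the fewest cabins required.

Total = 16 + 15 + 15 + 13 + 12 + 12 + 11 + 10 + 5 + 5 + 2 + 2 = 118 people.
Lower bound: ⌈118/17⌉ = 7 cabins.
Also, 8 groups each exceed 17/2 people, and no two of those can share a cabin, so at least 8 cabins are needed.
A packing using 8 cabins:
  cabin 1: 16 = 16
  cabin 2: 15 + 2 = 17
  cabin 3: 15 + 2 = 17
  cabin 4: 13 = 13
  cabin 5: 12 + 5 = 17
  cabin 6: 12 + 5 = 17
  cabin 7: 11 = 11
  cabin 8: 10 = 10
This matches the lower bound, so 8 is optimal.

8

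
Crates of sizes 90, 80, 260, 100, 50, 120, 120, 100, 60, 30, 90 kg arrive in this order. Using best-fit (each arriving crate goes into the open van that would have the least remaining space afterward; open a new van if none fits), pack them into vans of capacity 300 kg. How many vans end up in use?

  90 → van 1 (new)  [load 90/300]
  80 → van 1  [load 170/300]
  260 → van 2 (new)  [load 260/300]
  100 → van 1  [load 270/300]
  50 → van 3 (new)  [load 50/300]
  120 → van 3  [load 170/300]
  120 → van 3  [load 290/300]
  100 → van 4 (new)  [load 100/300]
  60 → van 4  [load 160/300]
  30 → van 1  [load 300/300]
  90 → van 4  [load 250/300]
4 vans opened.

4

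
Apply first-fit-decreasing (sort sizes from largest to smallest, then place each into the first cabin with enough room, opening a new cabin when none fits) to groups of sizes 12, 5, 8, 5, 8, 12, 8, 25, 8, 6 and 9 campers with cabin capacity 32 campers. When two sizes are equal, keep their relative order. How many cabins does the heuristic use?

4

Sorted descending: 25, 12, 12, 9, 8, 8, 8, 8, 6, 5, 5.
  25 → cabin 1 (new)  [load 25/32]
  12 → cabin 2 (new)  [load 12/32]
  12 → cabin 2  [load 24/32]
  9 → cabin 3 (new)  [load 9/32]
  8 → cabin 2  [load 32/32]
  8 → cabin 3  [load 17/32]
  8 → cabin 3  [load 25/32]
  8 → cabin 4 (new)  [load 8/32]
  6 → cabin 1  [load 31/32]
  5 → cabin 3  [load 30/32]
  5 → cabin 4  [load 13/32]
4 cabins opened.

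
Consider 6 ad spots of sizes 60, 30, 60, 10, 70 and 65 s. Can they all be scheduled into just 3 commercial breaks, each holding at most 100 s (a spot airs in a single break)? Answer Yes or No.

No

Total = 295 s; ⌈295/100⌉ = 3.
4 ad spots each exceed half the capacity and cannot share a break, forcing at least 4 commercial breaks.
At least 4 commercial breaks are required, but only 3 are allowed.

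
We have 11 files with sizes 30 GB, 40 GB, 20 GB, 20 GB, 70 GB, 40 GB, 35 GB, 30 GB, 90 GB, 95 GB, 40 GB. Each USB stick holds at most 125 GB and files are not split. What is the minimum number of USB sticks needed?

5

Total = 95 + 90 + 70 + 40 + 40 + 40 + 35 + 30 + 30 + 20 + 20 = 510 GB.
Lower bound: ⌈510/125⌉ = 5 USB sticks.
A packing using 5 USB sticks:
  USB stick 1: 95 + 30 = 125
  USB stick 2: 90 + 35 = 125
  USB stick 3: 70 + 40 = 110
  USB stick 4: 40 + 40 + 30 = 110
  USB stick 5: 20 + 20 = 40
This matches the lower bound, so 5 is optimal.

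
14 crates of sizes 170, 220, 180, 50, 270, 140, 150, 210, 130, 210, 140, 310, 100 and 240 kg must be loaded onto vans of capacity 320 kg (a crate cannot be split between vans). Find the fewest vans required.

Total = 310 + 270 + 240 + 220 + 210 + 210 + 180 + 170 + 150 + 140 + 140 + 130 + 100 + 50 = 2520 kg.
Lower bound: ⌈2520/320⌉ = 8 vans.
A packing using 9 vans:
  van 1: 310 = 310
  van 2: 270 + 50 = 320
  van 3: 240 = 240
  van 4: 220 + 100 = 320
  van 5: 210 = 210
  van 6: 210 = 210
  van 7: 180 + 140 = 320
  van 8: 170 + 150 = 320
  van 9: 140 + 130 = 270
No arrangement into 8 vans stays within capacity, so 9 is optimal.

9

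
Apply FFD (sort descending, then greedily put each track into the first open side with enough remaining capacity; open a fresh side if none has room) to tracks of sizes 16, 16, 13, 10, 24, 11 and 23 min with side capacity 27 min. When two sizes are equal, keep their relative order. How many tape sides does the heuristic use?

Sorted descending: 24, 23, 16, 16, 13, 11, 10.
  24 → side 1 (new)  [load 24/27]
  23 → side 2 (new)  [load 23/27]
  16 → side 3 (new)  [load 16/27]
  16 → side 4 (new)  [load 16/27]
  13 → side 5 (new)  [load 13/27]
  11 → side 3  [load 27/27]
  10 → side 4  [load 26/27]
5 tape sides opened.

5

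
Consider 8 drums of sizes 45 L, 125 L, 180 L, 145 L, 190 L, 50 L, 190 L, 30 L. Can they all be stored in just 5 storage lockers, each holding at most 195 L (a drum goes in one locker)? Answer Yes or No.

Total = 955 L; ⌈955/195⌉ = 5.
The bound of 5 does not rule out 5, but exhaustive search shows no assignment into 5 storage lockers of capacity 195 L exists — the minimum is 6.

No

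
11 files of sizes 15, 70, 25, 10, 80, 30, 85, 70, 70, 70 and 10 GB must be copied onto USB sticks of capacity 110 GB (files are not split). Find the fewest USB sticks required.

Total = 85 + 80 + 70 + 70 + 70 + 70 + 30 + 25 + 15 + 10 + 10 = 535 GB.
Lower bound: ⌈535/110⌉ = 5 USB sticks.
Also, 6 files each exceed 55 GB, and no two of those can share a USB stick, so at least 6 USB sticks are needed.
A packing using 6 USB sticks:
  USB stick 1: 85 + 25 = 110
  USB stick 2: 80 + 30 = 110
  USB stick 3: 70 + 15 + 10 + 10 = 105
  USB stick 4: 70 = 70
  USB stick 5: 70 = 70
  USB stick 6: 70 = 70
This matches the lower bound, so 6 is optimal.

6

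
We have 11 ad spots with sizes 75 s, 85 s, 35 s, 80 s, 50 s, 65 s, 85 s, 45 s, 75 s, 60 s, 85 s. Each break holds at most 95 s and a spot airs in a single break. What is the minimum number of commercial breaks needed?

9

Total = 85 + 85 + 85 + 80 + 75 + 75 + 65 + 60 + 50 + 45 + 35 = 740 s.
Lower bound: ⌈740/95⌉ = 8 commercial breaks.
Also, 9 ad spots each exceed 95/2 s, and no two of those can share a break, so at least 9 commercial breaks are needed.
A packing using 9 commercial breaks:
  break 1: 85 = 85
  break 2: 85 = 85
  break 3: 85 = 85
  break 4: 80 = 80
  break 5: 75 = 75
  break 6: 75 = 75
  break 7: 65 = 65
  break 8: 60 + 35 = 95
  break 9: 50 + 45 = 95
This matches the lower bound, so 9 is optimal.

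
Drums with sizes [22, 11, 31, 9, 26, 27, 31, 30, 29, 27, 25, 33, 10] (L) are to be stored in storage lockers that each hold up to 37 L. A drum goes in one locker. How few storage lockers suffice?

10

Total = 33 + 31 + 31 + 30 + 29 + 27 + 27 + 26 + 25 + 22 + 11 + 10 + 9 = 311 L.
Lower bound: ⌈311/37⌉ = 9 storage lockers.
Also, 10 drums each exceed 37/2 L, and no two of those can share a locker, so at least 10 storage lockers are needed.
A packing using 10 storage lockers:
  locker 1: 33 = 33
  locker 2: 31 = 31
  locker 3: 31 = 31
  locker 4: 30 = 30
  locker 5: 29 = 29
  locker 6: 27 + 10 = 37
  locker 7: 27 + 9 = 36
  locker 8: 26 + 11 = 37
  locker 9: 25 = 25
  locker 10: 22 = 22
This matches the lower bound, so 10 is optimal.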